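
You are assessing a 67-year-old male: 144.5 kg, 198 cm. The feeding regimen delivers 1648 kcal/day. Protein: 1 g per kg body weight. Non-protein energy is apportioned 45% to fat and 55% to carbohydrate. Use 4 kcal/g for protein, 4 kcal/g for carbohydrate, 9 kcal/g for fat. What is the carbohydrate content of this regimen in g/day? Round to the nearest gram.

147 g/day

Protein = 1 × 144.5 = 144.5 g → 144.5 × 4 = 578 kcal.
Non-protein calories = 1648 − 578 = 1070 kcal.
Fat: 45% × 1070 = 481.5 kcal; carbohydrate: 588.5 kcal.
Carbohydrate: 588.5 kcal ÷ 4 kcal/g = 147.125 g.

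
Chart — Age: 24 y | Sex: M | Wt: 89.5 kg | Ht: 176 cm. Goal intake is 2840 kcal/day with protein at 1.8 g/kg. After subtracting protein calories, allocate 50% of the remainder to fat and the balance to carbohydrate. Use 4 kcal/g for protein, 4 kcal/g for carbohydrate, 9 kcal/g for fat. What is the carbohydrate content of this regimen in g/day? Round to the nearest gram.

Protein = 1.8 × 89.5 = 161.1 g → 161.1 × 4 = 644.4 kcal.
Non-protein calories = 2840 − 644.4 = 2195.6 kcal.
Fat: 50% × 2195.6 = 1097.8 kcal; carbohydrate: 1097.8 kcal.
Carbohydrate: 1097.8 kcal ÷ 4 kcal/g = 274.45 g.

274 g/day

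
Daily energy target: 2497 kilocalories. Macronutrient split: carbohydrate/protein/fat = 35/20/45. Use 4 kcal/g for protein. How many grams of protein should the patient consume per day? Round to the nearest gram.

125 g/day

Protein energy = 20% × 2497 = 499.4 kcal.
At 4 kcal/g: 499.4 ÷ 4 = 124.85 g.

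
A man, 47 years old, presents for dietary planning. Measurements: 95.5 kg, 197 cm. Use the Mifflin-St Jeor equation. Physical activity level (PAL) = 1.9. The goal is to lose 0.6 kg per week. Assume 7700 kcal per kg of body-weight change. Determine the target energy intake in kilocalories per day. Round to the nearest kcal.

Mifflin-St Jeor (male): BMR = 10(95.5) + 6.25(197) − 5(47) + 5 = 955 + 1231.25 − 235 + 5 = 1956.25 kcal/day.
TEE = 1956.25 × 1.9 = 3716.875 kcal/day.
Required daily deficit = 0.6 × 7700 ÷ 7 = 660 kcal/day.
Target intake = 3716.875 − 660 = 3056.875 kcal/day.

3057 kilocalories per day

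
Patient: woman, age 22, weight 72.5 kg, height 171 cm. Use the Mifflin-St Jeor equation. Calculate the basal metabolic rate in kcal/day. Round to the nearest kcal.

Mifflin-St Jeor (female): BMR = 10(72.5) + 6.25(171) − 5(22) − 161 = 725 + 1068.75 − 110 − 161 = 1522.75 kcal/day.

1523 kcal/day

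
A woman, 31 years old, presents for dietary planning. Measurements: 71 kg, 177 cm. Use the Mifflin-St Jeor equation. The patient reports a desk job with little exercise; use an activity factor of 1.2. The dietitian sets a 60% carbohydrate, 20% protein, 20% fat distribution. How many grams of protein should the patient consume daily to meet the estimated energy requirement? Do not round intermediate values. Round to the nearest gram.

90 g/day

Mifflin-St Jeor (female): BMR = 10(71) + 6.25(177) − 5(31) − 161 = 710 + 1106.25 − 155 − 161 = 1500.25 kcal/day.
TEE = 1500.25 × 1.2 = 1800.3 kcal/day.
Protein energy = 20% × 1800.3 = 360.06 kcal.
Protein = 360.06 ÷ 4 kcal/g = 90.015 g.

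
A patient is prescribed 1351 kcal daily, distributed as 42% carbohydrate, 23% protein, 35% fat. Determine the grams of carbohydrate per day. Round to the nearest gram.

142 g/day

Carbohydrate energy = 42% × 1351 = 567.42 kcal.
At 4 kcal/g: 567.42 ÷ 4 = 141.855 g.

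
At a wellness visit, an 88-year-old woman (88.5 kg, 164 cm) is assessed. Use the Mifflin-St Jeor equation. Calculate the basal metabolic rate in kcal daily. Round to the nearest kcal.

1309 kcal daily

Mifflin-St Jeor (female): BMR = 10(88.5) + 6.25(164) − 5(88) − 161 = 885 + 1025 − 440 − 161 = 1309 kcal/day.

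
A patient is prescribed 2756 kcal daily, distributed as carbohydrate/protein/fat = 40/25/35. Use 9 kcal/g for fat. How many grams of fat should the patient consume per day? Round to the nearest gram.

Fat energy = 35% × 2756 = 964.6 kcal.
At 9 kcal/g: 964.6 ÷ 9 = 107.1778 g.

107 g/day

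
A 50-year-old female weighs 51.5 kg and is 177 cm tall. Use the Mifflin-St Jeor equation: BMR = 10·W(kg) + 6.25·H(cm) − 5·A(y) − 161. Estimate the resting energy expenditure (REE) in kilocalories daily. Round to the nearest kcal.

Mifflin-St Jeor (female): BMR = 10(51.5) + 6.25(177) − 5(50) − 161 = 515 + 1106.25 − 250 − 161 = 1210.25 kcal/day.

1210 kilocalories daily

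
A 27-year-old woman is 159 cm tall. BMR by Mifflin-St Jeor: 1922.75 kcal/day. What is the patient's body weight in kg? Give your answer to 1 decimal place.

1922.75 = 10·W + 6.25(159) − 5(27) − 161
10·W = 1922.75 − 697.75 = 1225, so W = 122.5 kg.

122.5 kg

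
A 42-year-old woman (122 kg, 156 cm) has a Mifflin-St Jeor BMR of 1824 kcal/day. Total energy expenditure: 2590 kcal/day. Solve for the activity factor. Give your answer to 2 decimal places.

1.42

Activity factor = TEE ÷ BMR = 2590 ÷ 1824 = 1.42.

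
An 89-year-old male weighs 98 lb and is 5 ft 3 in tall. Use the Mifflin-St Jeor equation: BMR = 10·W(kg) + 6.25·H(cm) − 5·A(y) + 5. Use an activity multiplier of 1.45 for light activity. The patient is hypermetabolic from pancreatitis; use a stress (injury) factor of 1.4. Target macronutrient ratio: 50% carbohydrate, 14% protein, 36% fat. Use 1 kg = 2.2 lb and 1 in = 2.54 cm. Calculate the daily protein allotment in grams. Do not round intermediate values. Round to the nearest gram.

71 g/day

Convert to metric: weight = 98 ÷ 2.2 = 44.5455 kg; height = (5×12 + 3) × 2.54 = 63 × 2.54 = 160.02 cm.
Mifflin-St Jeor (male): BMR = 10(44.5455) + 6.25(160.02) − 5(89) + 5 = 445.4545 + 1000.125 − 445 + 5 = 1005.5795 kcal/day.
TEE = 1005.5795 × 1.45 = 1458.0903 kcal/day.
With stress factor 1.4: 1458.0903 × 1.4 = 2041.3265 kcal/day.
Protein energy = 14% × 2041.3265 = 285.7857 kcal.
Protein = 285.7857 ÷ 4 kcal/g = 71.4464 g.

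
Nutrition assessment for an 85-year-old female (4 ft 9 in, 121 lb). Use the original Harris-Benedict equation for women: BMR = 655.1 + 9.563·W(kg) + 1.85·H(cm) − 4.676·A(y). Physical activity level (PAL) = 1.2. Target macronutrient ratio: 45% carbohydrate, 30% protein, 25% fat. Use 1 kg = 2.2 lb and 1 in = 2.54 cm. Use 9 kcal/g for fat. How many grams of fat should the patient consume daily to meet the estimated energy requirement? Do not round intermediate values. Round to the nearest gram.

Convert to metric: weight = 121 ÷ 2.2 = 55 kg; height = (4×12 + 9) × 2.54 = 57 × 2.54 = 144.78 cm.
Harris-Benedict: BMR = 655.1 + 9.563(55) + 1.85(144.78) − 4.676(85) = 1051.448 kcal/day.
TEE = 1051.448 × 1.2 = 1261.7376 kcal/day.
Fat energy = 25% × 1261.7376 = 315.4344 kcal.
Fat = 315.4344 ÷ 9 kcal/g = 35.0483 g.

35 g/day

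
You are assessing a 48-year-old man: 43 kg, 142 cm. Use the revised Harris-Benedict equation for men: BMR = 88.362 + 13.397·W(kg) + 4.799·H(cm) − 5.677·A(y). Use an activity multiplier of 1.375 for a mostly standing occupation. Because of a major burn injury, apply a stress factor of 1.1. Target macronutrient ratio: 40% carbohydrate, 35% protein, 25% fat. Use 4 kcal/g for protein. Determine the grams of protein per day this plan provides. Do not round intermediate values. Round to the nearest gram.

142 g/day

Harris-Benedict: BMR = 88.362 + 13.397(43) + 4.799(142) − 5.677(48) = 1073.395 kcal/day.
TEE = 1073.395 × 1.375 = 1475.9181 kcal/day.
With stress factor 1.1: 1475.9181 × 1.1 = 1623.5099 kcal/day.
Protein energy = 35% × 1623.5099 = 568.2285 kcal.
Protein = 568.2285 ÷ 4 kcal/g = 142.0571 g.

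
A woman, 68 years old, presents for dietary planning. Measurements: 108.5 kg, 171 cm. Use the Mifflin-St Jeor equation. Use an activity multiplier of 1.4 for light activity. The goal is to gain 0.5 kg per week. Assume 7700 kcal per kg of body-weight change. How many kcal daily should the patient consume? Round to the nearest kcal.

2864 kcal daily

Mifflin-St Jeor (female): BMR = 10(108.5) + 6.25(171) − 5(68) − 161 = 1085 + 1068.75 − 340 − 161 = 1652.75 kcal/day.
TEE = 1652.75 × 1.4 = 2313.85 kcal/day.
Required daily surplus = 0.5 × 7700 ÷ 7 = 550 kcal/day.
Target intake = 2313.85 + 550 = 2863.85 kcal/day.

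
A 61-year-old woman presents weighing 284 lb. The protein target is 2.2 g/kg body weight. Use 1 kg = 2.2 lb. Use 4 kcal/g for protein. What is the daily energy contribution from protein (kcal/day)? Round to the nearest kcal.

Weight in kg = 284 ÷ 2.2 = 129.0909 kg.
Protein = 2.2 g/kg × 129.0909 kg = 284 g/day.
Protein energy = 284 g × 4 kcal/g = 1136 kcal/day.

1136 kcal/day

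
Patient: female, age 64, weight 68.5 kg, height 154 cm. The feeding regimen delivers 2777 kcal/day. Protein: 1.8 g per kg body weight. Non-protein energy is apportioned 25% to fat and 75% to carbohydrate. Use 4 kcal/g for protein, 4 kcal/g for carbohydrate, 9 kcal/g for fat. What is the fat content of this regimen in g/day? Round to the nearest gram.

Protein = 1.8 × 68.5 = 123.3 g → 123.3 × 4 = 493.2 kcal.
Non-protein calories = 2777 − 493.2 = 2283.8 kcal.
Fat: 25% × 2283.8 = 570.95 kcal; carbohydrate: 1712.85 kcal.
Fat: 570.95 kcal ÷ 9 kcal/g = 63.4389 g.

63 g/day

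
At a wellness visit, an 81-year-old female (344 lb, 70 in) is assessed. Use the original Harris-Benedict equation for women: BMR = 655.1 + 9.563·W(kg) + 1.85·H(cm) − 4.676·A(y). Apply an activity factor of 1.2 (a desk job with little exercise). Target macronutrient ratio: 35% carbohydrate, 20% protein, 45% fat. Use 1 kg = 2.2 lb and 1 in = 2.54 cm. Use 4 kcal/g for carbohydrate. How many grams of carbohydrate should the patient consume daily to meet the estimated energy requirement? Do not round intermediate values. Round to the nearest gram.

Convert to metric: weight = 344 ÷ 2.2 = 156.3636 kg; height = 70 × 2.54 = 177.8 cm.
Harris-Benedict: BMR = 655.1 + 9.563(156.3636) + 1.85(177.8) − 4.676(81) = 2100.5795 kcal/day.
TEE = 2100.5795 × 1.2 = 2520.6953 kcal/day.
Carbohydrate energy = 35% × 2520.6953 = 882.2434 kcal.
Carbohydrate = 882.2434 ÷ 4 kcal/g = 220.5608 g.

221 g/day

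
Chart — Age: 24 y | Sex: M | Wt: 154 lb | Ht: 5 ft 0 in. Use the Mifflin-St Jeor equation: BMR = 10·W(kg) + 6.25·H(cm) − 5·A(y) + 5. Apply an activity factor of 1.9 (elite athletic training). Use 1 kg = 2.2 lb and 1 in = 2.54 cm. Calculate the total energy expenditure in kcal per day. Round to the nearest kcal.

Convert to metric: weight = 154 ÷ 2.2 = 70 kg; height = (5×12 + 0) × 2.54 = 60 × 2.54 = 152.4 cm.
Mifflin-St Jeor (male): BMR = 10(70) + 6.25(152.4) − 5(24) + 5 = 700 + 952.5 − 120 + 5 = 1537.5 kcal/day.
TEE = BMR × activity factor = 1537.5 × 1.9 = 2921.25 kcal/day.

2921 kcal per day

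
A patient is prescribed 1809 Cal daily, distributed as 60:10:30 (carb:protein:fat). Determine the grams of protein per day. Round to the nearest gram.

45 g/day

Protein energy = 10% × 1809 = 180.9 kcal.
At 4 kcal/g: 180.9 ÷ 4 = 45.225 g.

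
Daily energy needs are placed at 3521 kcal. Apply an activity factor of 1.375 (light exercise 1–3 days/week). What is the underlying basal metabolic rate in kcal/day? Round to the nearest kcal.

BMR = TEE ÷ activity factor = 3521 ÷ 1.375 = 2560.7273 kcal/day.

2561 kcal/day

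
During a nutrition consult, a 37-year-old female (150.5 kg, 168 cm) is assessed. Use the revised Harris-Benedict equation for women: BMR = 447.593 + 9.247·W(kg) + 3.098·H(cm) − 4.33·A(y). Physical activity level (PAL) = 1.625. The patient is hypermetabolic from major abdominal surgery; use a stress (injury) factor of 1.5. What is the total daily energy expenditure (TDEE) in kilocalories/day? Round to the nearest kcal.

Harris-Benedict: BMR = 447.593 + 9.247(150.5) + 3.098(168) − 4.33(37) = 2199.5205 kcal/day.
TEE = BMR × activity factor = 2199.5205 × 1.625 = 3574.2208 kcal/day.
Apply stress factor: 3574.2208 × 1.5 = 5361.3312 kcal/day.

5361 kilocalories/day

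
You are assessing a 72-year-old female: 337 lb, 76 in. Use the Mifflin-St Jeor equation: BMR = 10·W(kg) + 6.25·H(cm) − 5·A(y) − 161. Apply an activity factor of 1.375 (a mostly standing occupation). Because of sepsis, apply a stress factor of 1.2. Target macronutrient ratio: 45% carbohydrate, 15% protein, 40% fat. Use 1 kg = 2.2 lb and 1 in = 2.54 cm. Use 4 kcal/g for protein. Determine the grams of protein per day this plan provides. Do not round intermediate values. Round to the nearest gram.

137 g/day

Convert to metric: weight = 337 ÷ 2.2 = 153.1818 kg; height = 76 × 2.54 = 193.04 cm.
Mifflin-St Jeor (female): BMR = 10(153.1818) + 6.25(193.04) − 5(72) − 161 = 1531.8182 + 1206.5 − 360 − 161 = 2217.3182 kcal/day.
TEE = 2217.3182 × 1.375 = 3048.8125 kcal/day.
With stress factor 1.2: 3048.8125 × 1.2 = 3658.575 kcal/day.
Protein energy = 15% × 3658.575 = 548.7863 kcal.
Protein = 548.7863 ÷ 4 kcal/g = 137.1966 g.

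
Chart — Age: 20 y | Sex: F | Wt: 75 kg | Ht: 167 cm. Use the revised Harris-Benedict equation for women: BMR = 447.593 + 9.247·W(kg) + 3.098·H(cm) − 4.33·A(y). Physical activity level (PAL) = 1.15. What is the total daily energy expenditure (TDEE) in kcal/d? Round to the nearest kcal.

1808 kcal/d

Harris-Benedict: BMR = 447.593 + 9.247(75) + 3.098(167) − 4.33(20) = 1571.884 kcal/day.
TEE = BMR × activity factor = 1571.884 × 1.15 = 1807.6666 kcal/day.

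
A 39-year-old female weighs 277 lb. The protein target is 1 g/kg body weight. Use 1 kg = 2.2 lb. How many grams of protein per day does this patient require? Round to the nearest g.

Weight in kg = 277 ÷ 2.2 = 125.9091 kg.
Protein = 1 g/kg × 125.9091 kg = 125.9091 g/day.

126 g/day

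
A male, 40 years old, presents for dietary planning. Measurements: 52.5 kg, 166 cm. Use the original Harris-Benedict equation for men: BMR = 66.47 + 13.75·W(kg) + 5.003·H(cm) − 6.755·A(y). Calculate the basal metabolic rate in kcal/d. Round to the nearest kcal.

1349 kcal/d

Harris-Benedict: BMR = 66.47 + 13.75(52.5) + 5.003(166) − 6.755(40) = 1348.643 kcal/day.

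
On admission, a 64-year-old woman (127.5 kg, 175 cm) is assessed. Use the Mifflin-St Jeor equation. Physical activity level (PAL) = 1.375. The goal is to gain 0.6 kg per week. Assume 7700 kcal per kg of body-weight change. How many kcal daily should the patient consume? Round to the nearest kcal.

Mifflin-St Jeor (female): BMR = 10(127.5) + 6.25(175) − 5(64) − 161 = 1275 + 1093.75 − 320 − 161 = 1887.75 kcal/day.
TEE = 1887.75 × 1.375 = 2595.6563 kcal/day.
Required daily surplus = 0.6 × 7700 ÷ 7 = 660 kcal/day.
Target intake = 2595.6563 + 660 = 3255.6563 kcal/day.

3256 kcal daily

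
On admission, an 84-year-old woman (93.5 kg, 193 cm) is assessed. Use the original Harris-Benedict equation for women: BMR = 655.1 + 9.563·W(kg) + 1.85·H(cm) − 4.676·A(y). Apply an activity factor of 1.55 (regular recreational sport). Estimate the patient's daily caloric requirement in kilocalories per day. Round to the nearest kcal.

Harris-Benedict: BMR = 655.1 + 9.563(93.5) + 1.85(193) − 4.676(84) = 1513.5065 kcal/day.
TEE = BMR × activity factor = 1513.5065 × 1.55 = 2345.9351 kcal/day.

2346 kilocalories per day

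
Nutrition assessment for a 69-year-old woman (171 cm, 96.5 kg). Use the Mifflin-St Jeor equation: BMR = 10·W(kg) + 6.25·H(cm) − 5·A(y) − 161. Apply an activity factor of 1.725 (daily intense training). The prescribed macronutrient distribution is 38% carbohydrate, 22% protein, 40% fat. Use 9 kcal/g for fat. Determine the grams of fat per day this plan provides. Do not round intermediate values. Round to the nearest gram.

117 g/day

Mifflin-St Jeor (female): BMR = 10(96.5) + 6.25(171) − 5(69) − 161 = 965 + 1068.75 − 345 − 161 = 1527.75 kcal/day.
TEE = 1527.75 × 1.725 = 2635.3688 kcal/day.
Fat energy = 40% × 2635.3688 = 1054.1475 kcal.
Fat = 1054.1475 ÷ 9 kcal/g = 117.1275 g.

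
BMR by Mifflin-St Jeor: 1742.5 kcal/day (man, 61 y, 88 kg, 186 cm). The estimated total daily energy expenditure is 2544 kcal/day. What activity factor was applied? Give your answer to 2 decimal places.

1.46

Activity factor = TEE ÷ BMR = 2544 ÷ 1742.5 = 1.46.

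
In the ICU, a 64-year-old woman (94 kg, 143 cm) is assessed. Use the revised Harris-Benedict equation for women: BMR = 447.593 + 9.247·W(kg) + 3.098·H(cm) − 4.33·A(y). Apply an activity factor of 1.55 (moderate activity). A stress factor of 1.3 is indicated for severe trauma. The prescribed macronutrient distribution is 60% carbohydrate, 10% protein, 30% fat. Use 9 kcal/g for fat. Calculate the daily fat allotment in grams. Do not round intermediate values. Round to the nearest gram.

100 g/day

Harris-Benedict: BMR = 447.593 + 9.247(94) + 3.098(143) − 4.33(64) = 1482.705 kcal/day.
TEE = 1482.705 × 1.55 = 2298.1928 kcal/day.
With stress factor 1.3: 2298.1928 × 1.3 = 2987.6506 kcal/day.
Fat energy = 30% × 2987.6506 = 896.2952 kcal.
Fat = 896.2952 ÷ 9 kcal/g = 99.5884 g.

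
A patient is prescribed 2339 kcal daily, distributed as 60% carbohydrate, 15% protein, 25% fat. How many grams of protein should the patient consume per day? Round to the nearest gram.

Protein energy = 15% × 2339 = 350.85 kcal.
At 4 kcal/g: 350.85 ÷ 4 = 87.7125 g.

88 g/day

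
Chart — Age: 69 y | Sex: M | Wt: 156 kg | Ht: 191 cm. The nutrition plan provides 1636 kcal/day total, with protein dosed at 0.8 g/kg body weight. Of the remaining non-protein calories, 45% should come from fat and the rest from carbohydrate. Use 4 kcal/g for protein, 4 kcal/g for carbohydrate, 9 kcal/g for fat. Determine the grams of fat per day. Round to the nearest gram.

Protein = 0.8 × 156 = 124.8 g → 124.8 × 4 = 499.2 kcal.
Non-protein calories = 1636 − 499.2 = 1136.8 kcal.
Fat: 45% × 1136.8 = 511.56 kcal; carbohydrate: 625.24 kcal.
Fat: 511.56 kcal ÷ 9 kcal/g = 56.84 g.

57 g/day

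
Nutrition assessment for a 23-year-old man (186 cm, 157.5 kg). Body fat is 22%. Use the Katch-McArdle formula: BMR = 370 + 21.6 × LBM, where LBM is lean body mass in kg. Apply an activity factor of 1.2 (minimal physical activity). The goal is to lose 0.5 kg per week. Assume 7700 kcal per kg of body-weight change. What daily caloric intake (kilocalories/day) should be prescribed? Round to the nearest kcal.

3078 kilocalories/day

LBM = 157.5 × (1 − 0.22) = 122.85 kg. Katch-McArdle: BMR = 370 + 21.6 × 122.85 = 3023.56 kcal/day.
TEE = 3023.56 × 1.2 = 3628.272 kcal/day.
Required daily deficit = 0.5 × 7700 ÷ 7 = 550 kcal/day.
Target intake = 3628.272 − 550 = 3078.272 kcal/day.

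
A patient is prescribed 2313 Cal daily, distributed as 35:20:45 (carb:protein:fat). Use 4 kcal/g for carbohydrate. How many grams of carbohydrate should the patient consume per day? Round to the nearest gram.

Carbohydrate energy = 35% × 2313 = 809.55 kcal.
At 4 kcal/g: 809.55 ÷ 4 = 202.3875 g.

202 g/day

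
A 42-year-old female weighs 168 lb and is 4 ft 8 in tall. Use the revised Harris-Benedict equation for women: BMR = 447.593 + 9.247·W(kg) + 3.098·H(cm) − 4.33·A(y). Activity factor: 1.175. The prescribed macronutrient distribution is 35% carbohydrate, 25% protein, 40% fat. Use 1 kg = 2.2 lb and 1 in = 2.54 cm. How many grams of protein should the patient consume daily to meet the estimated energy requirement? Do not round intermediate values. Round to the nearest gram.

104 g/day

Convert to metric: weight = 168 ÷ 2.2 = 76.3636 kg; height = (4×12 + 8) × 2.54 = 56 × 2.54 = 142.24 cm.
Harris-Benedict: BMR = 447.593 + 9.247(76.3636) + 3.098(142.24) − 4.33(42) = 1412.5271 kcal/day.
TEE = 1412.5271 × 1.175 = 1659.7193 kcal/day.
Protein energy = 25% × 1659.7193 = 414.9298 kcal.
Protein = 414.9298 ÷ 4 kcal/g = 103.7325 g.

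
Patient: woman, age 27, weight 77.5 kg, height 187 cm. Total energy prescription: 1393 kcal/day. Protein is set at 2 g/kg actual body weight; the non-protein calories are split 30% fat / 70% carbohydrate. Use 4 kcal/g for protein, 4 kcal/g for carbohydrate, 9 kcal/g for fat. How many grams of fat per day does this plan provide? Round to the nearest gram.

26 g/day

Protein = 2 × 77.5 = 155 g → 155 × 4 = 620 kcal.
Non-protein calories = 1393 − 620 = 773 kcal.
Fat: 30% × 773 = 231.9 kcal; carbohydrate: 541.1 kcal.
Fat: 231.9 kcal ÷ 9 kcal/g = 25.7667 g.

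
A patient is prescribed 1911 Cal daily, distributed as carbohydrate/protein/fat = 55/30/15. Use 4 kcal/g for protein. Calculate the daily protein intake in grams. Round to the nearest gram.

143 g/day

Protein energy = 30% × 1911 = 573.3 kcal.
At 4 kcal/g: 573.3 ÷ 4 = 143.325 g.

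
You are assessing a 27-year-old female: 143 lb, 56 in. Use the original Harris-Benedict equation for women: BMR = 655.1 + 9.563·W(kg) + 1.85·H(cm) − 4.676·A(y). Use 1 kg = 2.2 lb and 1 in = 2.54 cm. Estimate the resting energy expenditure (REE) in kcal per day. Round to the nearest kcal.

1414 kcal per day

Convert to metric: weight = 143 ÷ 2.2 = 65 kg; height = 56 × 2.54 = 142.24 cm.
Harris-Benedict: BMR = 655.1 + 9.563(65) + 1.85(142.24) − 4.676(27) = 1413.587 kcal/day.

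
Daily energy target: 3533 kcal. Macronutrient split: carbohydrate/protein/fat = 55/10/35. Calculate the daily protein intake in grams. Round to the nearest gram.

Protein energy = 10% × 3533 = 353.3 kcal.
At 4 kcal/g: 353.3 ÷ 4 = 88.325 g.

88 g/day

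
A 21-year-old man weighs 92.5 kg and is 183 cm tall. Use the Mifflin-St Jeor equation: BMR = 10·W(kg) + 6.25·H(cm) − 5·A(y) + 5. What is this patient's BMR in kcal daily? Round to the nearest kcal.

1969 kcal daily

Mifflin-St Jeor (male): BMR = 10(92.5) + 6.25(183) − 5(21) + 5 = 925 + 1143.75 − 105 + 5 = 1968.75 kcal/day.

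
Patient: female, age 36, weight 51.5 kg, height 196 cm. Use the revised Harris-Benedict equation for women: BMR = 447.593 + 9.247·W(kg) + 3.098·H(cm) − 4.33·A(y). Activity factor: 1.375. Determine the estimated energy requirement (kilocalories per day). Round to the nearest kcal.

1891 kilocalories per day

Harris-Benedict: BMR = 447.593 + 9.247(51.5) + 3.098(196) − 4.33(36) = 1375.1415 kcal/day.
TEE = BMR × activity factor = 1375.1415 × 1.375 = 1890.8196 kcal/day.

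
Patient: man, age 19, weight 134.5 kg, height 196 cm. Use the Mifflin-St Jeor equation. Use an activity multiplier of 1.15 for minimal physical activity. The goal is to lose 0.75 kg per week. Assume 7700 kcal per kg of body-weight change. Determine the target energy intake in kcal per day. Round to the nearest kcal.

2027 kcal per day

Mifflin-St Jeor (male): BMR = 10(134.5) + 6.25(196) − 5(19) + 5 = 1345 + 1225 − 95 + 5 = 2480 kcal/day.
TEE = 2480 × 1.15 = 2852 kcal/day.
Required daily deficit = 0.75 × 7700 ÷ 7 = 825 kcal/day.
Target intake = 2852 − 825 = 2027 kcal/day.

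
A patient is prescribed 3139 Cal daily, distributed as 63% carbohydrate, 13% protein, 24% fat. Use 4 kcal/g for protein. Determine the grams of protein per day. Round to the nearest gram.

102 g/day

Protein energy = 13% × 3139 = 408.07 kcal.
At 4 kcal/g: 408.07 ÷ 4 = 102.0175 g.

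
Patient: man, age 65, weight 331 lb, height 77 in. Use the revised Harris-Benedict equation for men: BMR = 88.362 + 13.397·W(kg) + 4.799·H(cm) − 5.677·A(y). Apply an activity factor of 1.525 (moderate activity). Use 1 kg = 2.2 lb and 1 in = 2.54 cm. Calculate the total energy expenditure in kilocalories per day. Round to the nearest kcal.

Convert to metric: weight = 331 ÷ 2.2 = 150.4545 kg; height = 77 × 2.54 = 195.58 cm.
Harris-Benedict: BMR = 88.362 + 13.397(150.4545) + 4.799(195.58) − 5.677(65) = 2673.585 kcal/day.
TEE = BMR × activity factor = 2673.585 × 1.525 = 4077.2171 kcal/day.

4077 kilocalories per day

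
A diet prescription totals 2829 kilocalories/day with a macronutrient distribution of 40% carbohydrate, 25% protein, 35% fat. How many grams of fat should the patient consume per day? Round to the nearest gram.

Fat energy = 35% × 2829 = 990.15 kcal.
At 9 kcal/g: 990.15 ÷ 9 = 110.0167 g.

110 g/day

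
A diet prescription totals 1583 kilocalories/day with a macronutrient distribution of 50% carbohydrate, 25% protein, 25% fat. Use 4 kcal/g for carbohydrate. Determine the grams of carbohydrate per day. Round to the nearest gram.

Carbohydrate energy = 50% × 1583 = 791.5 kcal.
At 4 kcal/g: 791.5 ÷ 4 = 197.875 g.

198 g/day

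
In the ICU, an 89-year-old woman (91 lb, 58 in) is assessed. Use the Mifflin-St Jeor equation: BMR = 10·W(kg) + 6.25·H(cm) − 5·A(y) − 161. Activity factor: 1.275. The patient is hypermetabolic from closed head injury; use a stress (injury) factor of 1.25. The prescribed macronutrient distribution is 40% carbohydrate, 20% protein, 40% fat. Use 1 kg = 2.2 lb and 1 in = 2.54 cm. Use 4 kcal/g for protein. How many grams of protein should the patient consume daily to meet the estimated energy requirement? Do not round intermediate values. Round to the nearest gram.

Convert to metric: weight = 91 ÷ 2.2 = 41.3636 kg; height = 58 × 2.54 = 147.32 cm.
Mifflin-St Jeor (female): BMR = 10(41.3636) + 6.25(147.32) − 5(89) − 161 = 413.6364 + 920.75 − 445 − 161 = 728.3864 kcal/day.
TEE = 728.3864 × 1.275 = 928.6926 kcal/day.
With stress factor 1.25: 928.6926 × 1.25 = 1160.8658 kcal/day.
Protein energy = 20% × 1160.8658 = 232.1732 kcal.
Protein = 232.1732 ÷ 4 kcal/g = 58.0433 g.

58 g/day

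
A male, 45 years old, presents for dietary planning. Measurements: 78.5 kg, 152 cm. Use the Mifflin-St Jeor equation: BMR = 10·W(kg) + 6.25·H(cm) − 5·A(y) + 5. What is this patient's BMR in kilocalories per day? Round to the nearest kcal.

1515 kilocalories per day

Mifflin-St Jeor (male): BMR = 10(78.5) + 6.25(152) − 5(45) + 5 = 785 + 950 − 225 + 5 = 1515 kcal/day.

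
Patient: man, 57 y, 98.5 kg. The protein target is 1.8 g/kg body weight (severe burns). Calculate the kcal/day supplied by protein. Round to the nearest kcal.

Protein = 1.8 g/kg × 98.5 kg = 177.3 g/day.
Protein energy = 177.3 g × 4 kcal/g = 709.2 kcal/day.

709 kcal/day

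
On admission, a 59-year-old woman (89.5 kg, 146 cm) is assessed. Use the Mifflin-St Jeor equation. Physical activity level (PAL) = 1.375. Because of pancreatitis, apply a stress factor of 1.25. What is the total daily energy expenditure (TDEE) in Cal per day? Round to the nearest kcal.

2323 Cal per day

Mifflin-St Jeor (female): BMR = 10(89.5) + 6.25(146) − 5(59) − 161 = 895 + 912.5 − 295 − 161 = 1351.5 kcal/day.
TEE = BMR × activity factor = 1351.5 × 1.375 = 1858.3125 kcal/day.
Apply stress factor: 1858.3125 × 1.25 = 2322.8906 kcal/day.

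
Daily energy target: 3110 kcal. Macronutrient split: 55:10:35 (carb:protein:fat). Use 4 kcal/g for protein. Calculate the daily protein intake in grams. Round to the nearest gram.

Protein energy = 10% × 3110 = 311 kcal.
At 4 kcal/g: 311 ÷ 4 = 77.75 g.

78 g/day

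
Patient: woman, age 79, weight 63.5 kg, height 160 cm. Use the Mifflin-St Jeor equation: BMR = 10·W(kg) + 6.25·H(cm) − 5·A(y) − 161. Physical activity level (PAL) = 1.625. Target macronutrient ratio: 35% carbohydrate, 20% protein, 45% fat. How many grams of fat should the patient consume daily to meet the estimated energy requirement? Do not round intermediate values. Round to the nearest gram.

Mifflin-St Jeor (female): BMR = 10(63.5) + 6.25(160) − 5(79) − 161 = 635 + 1000 − 395 − 161 = 1079 kcal/day.
TEE = 1079 × 1.625 = 1753.375 kcal/day.
Fat energy = 45% × 1753.375 = 789.0188 kcal.
Fat = 789.0188 ÷ 9 kcal/g = 87.6688 g.

88 g/day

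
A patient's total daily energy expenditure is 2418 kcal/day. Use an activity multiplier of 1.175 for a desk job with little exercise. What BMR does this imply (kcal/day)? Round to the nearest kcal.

2058 kcal/day

BMR = TEE ÷ activity factor = 2418 ÷ 1.175 = 2057.8723 kcal/day.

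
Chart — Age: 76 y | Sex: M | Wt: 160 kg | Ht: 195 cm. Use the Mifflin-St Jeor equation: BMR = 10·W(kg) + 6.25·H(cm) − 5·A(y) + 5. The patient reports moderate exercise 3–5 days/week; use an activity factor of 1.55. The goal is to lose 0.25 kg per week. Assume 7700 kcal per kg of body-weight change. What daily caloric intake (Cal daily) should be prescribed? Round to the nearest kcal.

3513 Cal daily

Mifflin-St Jeor (male): BMR = 10(160) + 6.25(195) − 5(76) + 5 = 1600 + 1218.75 − 380 + 5 = 2443.75 kcal/day.
TEE = 2443.75 × 1.55 = 3787.8125 kcal/day.
Required daily deficit = 0.25 × 7700 ÷ 7 = 275 kcal/day.
Target intake = 3787.8125 − 275 = 3512.8125 kcal/day.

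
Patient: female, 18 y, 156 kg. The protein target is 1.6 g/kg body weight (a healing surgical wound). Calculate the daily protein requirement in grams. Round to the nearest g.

Protein = 1.6 g/kg × 156 kg = 249.6 g/day.

250 g/day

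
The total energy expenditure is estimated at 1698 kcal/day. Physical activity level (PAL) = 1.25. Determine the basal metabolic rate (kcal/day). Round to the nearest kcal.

BMR = TEE ÷ activity factor = 1698 ÷ 1.25 = 1358.4 kcal/day.

1358 kcal/day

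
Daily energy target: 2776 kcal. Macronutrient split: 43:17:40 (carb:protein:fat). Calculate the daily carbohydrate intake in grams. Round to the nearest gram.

Carbohydrate energy = 43% × 2776 = 1193.68 kcal.
At 4 kcal/g: 1193.68 ÷ 4 = 298.42 g.

298 g/day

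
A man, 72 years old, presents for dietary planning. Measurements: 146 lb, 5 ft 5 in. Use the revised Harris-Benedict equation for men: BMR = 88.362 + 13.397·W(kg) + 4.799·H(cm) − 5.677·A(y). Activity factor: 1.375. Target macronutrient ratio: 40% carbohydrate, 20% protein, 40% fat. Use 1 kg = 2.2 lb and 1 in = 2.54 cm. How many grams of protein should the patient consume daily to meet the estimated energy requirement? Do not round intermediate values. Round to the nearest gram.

Convert to metric: weight = 146 ÷ 2.2 = 66.3636 kg; height = (5×12 + 5) × 2.54 = 65 × 2.54 = 165.1 cm.
Harris-Benedict: BMR = 88.362 + 13.397(66.3636) + 4.799(165.1) − 5.677(72) = 1361.0065 kcal/day.
TEE = 1361.0065 × 1.375 = 1871.384 kcal/day.
Protein energy = 20% × 1871.384 = 374.2768 kcal.
Protein = 374.2768 ÷ 4 kcal/g = 93.5692 g.

94 g/day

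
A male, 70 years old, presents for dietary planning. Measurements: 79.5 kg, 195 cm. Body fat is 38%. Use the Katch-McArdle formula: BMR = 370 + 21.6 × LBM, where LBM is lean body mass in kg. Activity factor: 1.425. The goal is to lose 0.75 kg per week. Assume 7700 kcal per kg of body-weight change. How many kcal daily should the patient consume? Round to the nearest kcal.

LBM = 79.5 × (1 − 0.38) = 49.29 kg. Katch-McArdle: BMR = 370 + 21.6 × 49.29 = 1434.664 kcal/day.
TEE = 1434.664 × 1.425 = 2044.3962 kcal/day.
Required daily deficit = 0.75 × 7700 ÷ 7 = 825 kcal/day.
Target intake = 2044.3962 − 825 = 1219.3962 kcal/day.

1219 kcal daily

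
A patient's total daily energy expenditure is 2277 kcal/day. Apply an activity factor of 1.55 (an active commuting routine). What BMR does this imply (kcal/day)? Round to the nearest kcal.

1469 kcal/day

BMR = TEE ÷ activity factor = 2277 ÷ 1.55 = 1469.0323 kcal/day.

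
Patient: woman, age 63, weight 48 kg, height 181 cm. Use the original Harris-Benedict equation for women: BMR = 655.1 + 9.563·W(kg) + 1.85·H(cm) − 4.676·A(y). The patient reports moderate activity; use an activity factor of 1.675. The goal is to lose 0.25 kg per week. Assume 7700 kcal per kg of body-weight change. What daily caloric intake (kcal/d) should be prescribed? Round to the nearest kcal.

Harris-Benedict: BMR = 655.1 + 9.563(48) + 1.85(181) − 4.676(63) = 1154.386 kcal/day.
TEE = 1154.386 × 1.675 = 1933.5966 kcal/day.
Required daily deficit = 0.25 × 7700 ÷ 7 = 275 kcal/day.
Target intake = 1933.5966 − 275 = 1658.5966 kcal/day.

1659 kcal/d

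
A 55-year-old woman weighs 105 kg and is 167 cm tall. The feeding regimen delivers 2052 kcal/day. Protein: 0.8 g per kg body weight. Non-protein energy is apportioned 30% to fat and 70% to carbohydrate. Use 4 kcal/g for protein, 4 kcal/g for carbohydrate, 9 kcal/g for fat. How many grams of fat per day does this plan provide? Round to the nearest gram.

57 g/day

Protein = 0.8 × 105 = 84 g → 84 × 4 = 336 kcal.
Non-protein calories = 2052 − 336 = 1716 kcal.
Fat: 30% × 1716 = 514.8 kcal; carbohydrate: 1201.2 kcal.
Fat: 514.8 kcal ÷ 9 kcal/g = 57.2 g.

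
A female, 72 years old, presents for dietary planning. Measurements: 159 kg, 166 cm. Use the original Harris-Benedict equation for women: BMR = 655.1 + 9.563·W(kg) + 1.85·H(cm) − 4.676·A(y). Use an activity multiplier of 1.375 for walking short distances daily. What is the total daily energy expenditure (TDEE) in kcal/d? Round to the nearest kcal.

2951 kcal/d

Harris-Benedict: BMR = 655.1 + 9.563(159) + 1.85(166) − 4.676(72) = 2146.045 kcal/day.
TEE = BMR × activity factor = 2146.045 × 1.375 = 2950.8119 kcal/day.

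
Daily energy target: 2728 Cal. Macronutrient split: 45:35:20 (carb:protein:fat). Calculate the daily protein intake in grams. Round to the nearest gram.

239 g/day

Protein energy = 35% × 2728 = 954.8 kcal.
At 4 kcal/g: 954.8 ÷ 4 = 238.7 g.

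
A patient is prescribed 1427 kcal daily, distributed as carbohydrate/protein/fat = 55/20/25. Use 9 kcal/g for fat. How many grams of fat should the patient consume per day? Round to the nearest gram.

Fat energy = 25% × 1427 = 356.75 kcal.
At 9 kcal/g: 356.75 ÷ 9 = 39.6389 g.

40 g/day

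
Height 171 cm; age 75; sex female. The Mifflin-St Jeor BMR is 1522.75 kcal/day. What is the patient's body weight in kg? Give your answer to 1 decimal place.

1522.75 = 10·W + 6.25(171) − 5(75) − 161
10·W = 1522.75 − 532.75 = 990, so W = 99 kg.

99.0 kg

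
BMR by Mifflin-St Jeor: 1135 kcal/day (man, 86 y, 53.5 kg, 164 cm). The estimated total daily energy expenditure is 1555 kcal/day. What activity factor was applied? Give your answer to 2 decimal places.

Activity factor = TEE ÷ BMR = 1555 ÷ 1135 = 1.37.

1.37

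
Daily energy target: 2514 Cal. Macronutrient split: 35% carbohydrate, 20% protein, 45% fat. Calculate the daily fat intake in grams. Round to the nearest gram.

Fat energy = 45% × 2514 = 1131.3 kcal.
At 9 kcal/g: 1131.3 ÷ 9 = 125.7 g.

126 g/day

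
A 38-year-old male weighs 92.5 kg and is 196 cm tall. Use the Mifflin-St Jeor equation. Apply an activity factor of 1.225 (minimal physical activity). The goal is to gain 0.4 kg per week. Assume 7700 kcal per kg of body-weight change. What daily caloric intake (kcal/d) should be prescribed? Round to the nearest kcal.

2847 kcal/d

Mifflin-St Jeor (male): BMR = 10(92.5) + 6.25(196) − 5(38) + 5 = 925 + 1225 − 190 + 5 = 1965 kcal/day.
TEE = 1965 × 1.225 = 2407.125 kcal/day.
Required daily surplus = 0.4 × 7700 ÷ 7 = 440 kcal/day.
Target intake = 2407.125 + 440 = 2847.125 kcal/day.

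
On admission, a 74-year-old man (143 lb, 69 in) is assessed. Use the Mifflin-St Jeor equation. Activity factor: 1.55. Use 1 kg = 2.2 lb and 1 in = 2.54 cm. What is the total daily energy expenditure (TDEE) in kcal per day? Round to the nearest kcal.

Convert to metric: weight = 143 ÷ 2.2 = 65 kg; height = 69 × 2.54 = 175.26 cm.
Mifflin-St Jeor (male): BMR = 10(65) + 6.25(175.26) − 5(74) + 5 = 650 + 1095.375 − 370 + 5 = 1380.375 kcal/day.
TEE = BMR × activity factor = 1380.375 × 1.55 = 2139.5813 kcal/day.

2140 kcal per day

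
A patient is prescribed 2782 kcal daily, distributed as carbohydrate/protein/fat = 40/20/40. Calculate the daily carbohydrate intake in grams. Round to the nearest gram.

Carbohydrate energy = 40% × 2782 = 1112.8 kcal.
At 4 kcal/g: 1112.8 ÷ 4 = 278.2 g.

278 g/day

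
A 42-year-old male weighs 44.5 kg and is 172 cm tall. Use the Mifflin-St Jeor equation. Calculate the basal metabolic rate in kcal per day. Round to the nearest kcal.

Mifflin-St Jeor (male): BMR = 10(44.5) + 6.25(172) − 5(42) + 5 = 445 + 1075 − 210 + 5 = 1315 kcal/day.

1315 kcal per day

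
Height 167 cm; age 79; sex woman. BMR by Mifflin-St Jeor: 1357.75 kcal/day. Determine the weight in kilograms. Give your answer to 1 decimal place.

87.0 kg

1357.75 = 10·W + 6.25(167) − 5(79) − 161
10·W = 1357.75 − 487.75 = 870, so W = 87 kg.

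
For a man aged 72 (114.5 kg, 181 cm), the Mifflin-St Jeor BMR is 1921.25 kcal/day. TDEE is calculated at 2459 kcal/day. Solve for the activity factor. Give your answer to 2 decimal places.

Activity factor = TEE ÷ BMR = 2459 ÷ 1921.25 = 1.28.

1.28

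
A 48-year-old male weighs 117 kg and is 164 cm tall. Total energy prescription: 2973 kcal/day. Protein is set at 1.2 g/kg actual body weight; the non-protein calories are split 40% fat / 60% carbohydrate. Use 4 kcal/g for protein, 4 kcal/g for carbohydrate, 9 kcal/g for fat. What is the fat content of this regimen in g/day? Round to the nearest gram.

107 g/day

Protein = 1.2 × 117 = 140.4 g → 140.4 × 4 = 561.6 kcal.
Non-protein calories = 2973 − 561.6 = 2411.4 kcal.
Fat: 40% × 2411.4 = 964.56 kcal; carbohydrate: 1446.84 kcal.
Fat: 964.56 kcal ÷ 9 kcal/g = 107.1733 g.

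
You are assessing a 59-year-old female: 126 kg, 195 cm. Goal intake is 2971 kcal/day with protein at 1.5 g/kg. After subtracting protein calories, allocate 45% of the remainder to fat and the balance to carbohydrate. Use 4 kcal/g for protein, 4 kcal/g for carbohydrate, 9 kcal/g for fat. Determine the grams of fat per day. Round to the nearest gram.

111 g/day

Protein = 1.5 × 126 = 189 g → 189 × 4 = 756 kcal.
Non-protein calories = 2971 − 756 = 2215 kcal.
Fat: 45% × 2215 = 996.75 kcal; carbohydrate: 1218.25 kcal.
Fat: 996.75 kcal ÷ 9 kcal/g = 110.75 g.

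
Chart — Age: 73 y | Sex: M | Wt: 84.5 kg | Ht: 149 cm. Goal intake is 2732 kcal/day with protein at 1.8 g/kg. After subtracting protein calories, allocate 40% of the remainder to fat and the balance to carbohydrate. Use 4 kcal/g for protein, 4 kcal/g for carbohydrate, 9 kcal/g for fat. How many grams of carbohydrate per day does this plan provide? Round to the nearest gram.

Protein = 1.8 × 84.5 = 152.1 g → 152.1 × 4 = 608.4 kcal.
Non-protein calories = 2732 − 608.4 = 2123.6 kcal.
Fat: 40% × 2123.6 = 849.44 kcal; carbohydrate: 1274.16 kcal.
Carbohydrate: 1274.16 kcal ÷ 4 kcal/g = 318.54 g.

319 g/day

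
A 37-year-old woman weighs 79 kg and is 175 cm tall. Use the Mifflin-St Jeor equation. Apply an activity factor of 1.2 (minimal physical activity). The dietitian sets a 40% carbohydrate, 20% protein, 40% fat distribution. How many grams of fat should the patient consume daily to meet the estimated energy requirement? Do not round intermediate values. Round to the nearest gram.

Mifflin-St Jeor (female): BMR = 10(79) + 6.25(175) − 5(37) − 161 = 790 + 1093.75 − 185 − 161 = 1537.75 kcal/day.
TEE = 1537.75 × 1.2 = 1845.3 kcal/day.
Fat energy = 40% × 1845.3 = 738.12 kcal.
Fat = 738.12 ÷ 9 kcal/g = 82.0133 g.

82 g/day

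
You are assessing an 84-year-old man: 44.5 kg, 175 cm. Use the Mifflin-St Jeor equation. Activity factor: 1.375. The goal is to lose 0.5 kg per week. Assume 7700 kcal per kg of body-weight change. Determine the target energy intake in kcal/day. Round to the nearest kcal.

Mifflin-St Jeor (male): BMR = 10(44.5) + 6.25(175) − 5(84) + 5 = 445 + 1093.75 − 420 + 5 = 1123.75 kcal/day.
TEE = 1123.75 × 1.375 = 1545.1563 kcal/day.
Required daily deficit = 0.5 × 7700 ÷ 7 = 550 kcal/day.
Target intake = 1545.1563 − 550 = 995.1563 kcal/day.

995 kcal/day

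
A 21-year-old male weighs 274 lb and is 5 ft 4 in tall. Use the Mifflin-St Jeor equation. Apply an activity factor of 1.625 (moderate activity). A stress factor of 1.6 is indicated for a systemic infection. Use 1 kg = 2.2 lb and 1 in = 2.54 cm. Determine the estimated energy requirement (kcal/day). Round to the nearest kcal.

Convert to metric: weight = 274 ÷ 2.2 = 124.5455 kg; height = (5×12 + 4) × 2.54 = 64 × 2.54 = 162.56 cm.
Mifflin-St Jeor (male): BMR = 10(124.5455) + 6.25(162.56) − 5(21) + 5 = 1245.4545 + 1016 − 105 + 5 = 2161.4545 kcal/day.
TEE = BMR × activity factor = 2161.4545 × 1.625 = 3512.3636 kcal/day.
Apply stress factor: 3512.3636 × 1.6 = 5619.7818 kcal/day.

5620 kcal/day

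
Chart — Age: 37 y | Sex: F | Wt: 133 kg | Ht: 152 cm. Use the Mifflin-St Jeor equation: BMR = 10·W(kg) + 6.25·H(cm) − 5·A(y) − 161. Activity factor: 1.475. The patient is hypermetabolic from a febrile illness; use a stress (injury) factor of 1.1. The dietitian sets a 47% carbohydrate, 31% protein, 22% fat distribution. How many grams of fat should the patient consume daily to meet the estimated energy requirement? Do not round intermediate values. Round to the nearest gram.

77 g/day

Mifflin-St Jeor (female): BMR = 10(133) + 6.25(152) − 5(37) − 161 = 1330 + 950 − 185 − 161 = 1934 kcal/day.
TEE = 1934 × 1.475 = 2852.65 kcal/day.
With stress factor 1.1: 2852.65 × 1.1 = 3137.915 kcal/day.
Fat energy = 22% × 3137.915 = 690.3413 kcal.
Fat = 690.3413 ÷ 9 kcal/g = 76.7046 g.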